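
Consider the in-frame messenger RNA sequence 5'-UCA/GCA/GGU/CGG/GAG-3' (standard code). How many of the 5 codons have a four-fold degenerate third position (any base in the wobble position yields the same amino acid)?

4

Codon 1 UCA (Ser): third position 4-fold.
Codon 2 GCA (Ala): third position 4-fold.
Codon 3 GGU (Gly): third position 4-fold.
Codon 4 CGG (Arg): third position 4-fold.
Codon 5 GAG (Glu): third position 2-fold.
Four-fold degenerate third positions: 4.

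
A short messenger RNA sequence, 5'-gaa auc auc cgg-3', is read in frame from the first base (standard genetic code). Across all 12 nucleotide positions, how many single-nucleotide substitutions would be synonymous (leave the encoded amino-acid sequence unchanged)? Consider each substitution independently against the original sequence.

9

Codon 1 (GAA, Glu): 1 synonymous substitution.
Codon 2 (AUC, Ile): 2 synonymous substitutions.
Codon 3 (AUC, Ile): 2 synonymous substitutions.
Codon 4 (CGG, Arg): 4 synonymous substitutions.
Total: 1 + 2 + 2 + 4 = 9.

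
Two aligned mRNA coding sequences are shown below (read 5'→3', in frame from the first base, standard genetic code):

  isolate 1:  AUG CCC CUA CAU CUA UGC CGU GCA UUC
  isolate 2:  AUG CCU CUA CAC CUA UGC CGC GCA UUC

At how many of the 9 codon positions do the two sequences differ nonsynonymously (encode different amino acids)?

0

Codon 1: AUG Met / AUG Met — identical.
Codon 2: CCC Pro / CCU Pro — synonymous.
Codon 3: CUA Leu / CUA Leu — identical.
Codon 4: CAU His / CAC His — synonymous.
Codon 5: CUA Leu / CUA Leu — identical.
Codon 6: UGC Cys / UGC Cys — identical.
Codon 7: CGU Arg / CGC Arg — synonymous.
Codon 8: GCA Ala / GCA Ala — identical.
Codon 9: UUC Phe / UUC Phe — identical.
Nonsynonymous differences: 0.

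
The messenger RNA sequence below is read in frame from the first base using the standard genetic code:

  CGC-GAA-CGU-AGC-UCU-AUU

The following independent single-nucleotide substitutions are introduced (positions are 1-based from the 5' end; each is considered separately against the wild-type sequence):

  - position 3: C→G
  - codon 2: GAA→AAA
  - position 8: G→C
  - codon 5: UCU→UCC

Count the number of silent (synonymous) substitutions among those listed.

2

Codon 1: CGC (Arg) → CGG (Arg) — synonymous.
Codon 2: GAA (Glu) → AAA (Lys) — missense.
Codon 3: CGU (Arg) → CCU (Pro) — missense.
Codon 5: UCU (Ser) → UCC (Ser) — synonymous.
Synonymous: 2 of 4.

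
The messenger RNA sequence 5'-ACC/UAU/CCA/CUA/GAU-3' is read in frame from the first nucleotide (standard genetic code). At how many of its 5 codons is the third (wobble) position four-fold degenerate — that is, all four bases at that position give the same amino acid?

Codon 1 ACC (Thr): third position 4-fold.
Codon 2 UAU (Tyr): third position 2-fold.
Codon 3 CCA (Pro): third position 4-fold.
Codon 4 CUA (Leu): third position 4-fold.
Codon 5 GAU (Asp): third position 2-fold.
Four-fold degenerate third positions: 3.

3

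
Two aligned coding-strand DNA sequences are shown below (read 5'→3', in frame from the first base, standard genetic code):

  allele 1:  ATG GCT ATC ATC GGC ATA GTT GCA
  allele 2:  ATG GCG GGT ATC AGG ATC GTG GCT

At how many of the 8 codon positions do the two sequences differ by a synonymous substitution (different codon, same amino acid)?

4

Codon 1: ATG Met / ATG Met — identical.
Codon 2: GCT Ala / GCG Ala — synonymous.
Codon 3: ATC Ile / GGT Gly — nonsynonymous.
Codon 4: ATC Ile / ATC Ile — identical.
Codon 5: GGC Gly / AGG Arg — nonsynonymous.
Codon 6: ATA Ile / ATC Ile — synonymous.
Codon 7: GTT Val / GTG Val — synonymous.
Codon 8: GCA Ala / GCT Ala — synonymous.
Synonymous differences: 4.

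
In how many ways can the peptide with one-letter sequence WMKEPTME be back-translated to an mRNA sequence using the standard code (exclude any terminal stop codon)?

128

Trp: 1 codon.
Met: 1 codon.
Lys: 2 codons.
Glu: 2 codons.
Pro: 4 codons.
Thr: 4 codons.
Met: 1 codon.
Glu: 2 codons.
1 × 1 × 2 × 2 × 4 × 4 × 1 × 2 = 128.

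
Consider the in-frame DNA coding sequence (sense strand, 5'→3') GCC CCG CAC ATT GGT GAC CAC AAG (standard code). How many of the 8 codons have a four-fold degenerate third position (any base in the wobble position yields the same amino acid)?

Codon 1 GCC (Ala): third position 4-fold.
Codon 2 CCG (Pro): third position 4-fold.
Codon 3 CAC (His): third position 2-fold.
Codon 4 ATT (Ile): third position 3-fold.
Codon 5 GGT (Gly): third position 4-fold.
Codon 6 GAC (Asp): third position 2-fold.
Codon 7 CAC (His): third position 2-fold.
Codon 8 AAG (Lys): third position 2-fold.
Four-fold degenerate third positions: 3.

3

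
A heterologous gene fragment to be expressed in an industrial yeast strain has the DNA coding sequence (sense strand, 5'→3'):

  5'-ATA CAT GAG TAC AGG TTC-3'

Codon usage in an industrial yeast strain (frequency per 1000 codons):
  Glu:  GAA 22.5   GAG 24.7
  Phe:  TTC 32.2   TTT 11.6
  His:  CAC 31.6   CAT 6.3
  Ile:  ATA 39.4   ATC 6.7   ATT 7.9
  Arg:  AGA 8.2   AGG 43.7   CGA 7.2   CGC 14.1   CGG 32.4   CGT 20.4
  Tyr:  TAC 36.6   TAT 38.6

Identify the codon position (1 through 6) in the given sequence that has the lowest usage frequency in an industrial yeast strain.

Codon 1 ATA (Ile): 39.4 per 1000.
Codon 2 CAT (His): 6.3 per 1000.
Codon 3 GAG (Glu): 24.7 per 1000.
Codon 4 TAC (Tyr): 36.6 per 1000.
Codon 5 AGG (Arg): 43.7 per 1000.
Codon 6 TTC (Phe): 32.2 per 1000.
Lowest frequency is 6.3 at codon 2.

2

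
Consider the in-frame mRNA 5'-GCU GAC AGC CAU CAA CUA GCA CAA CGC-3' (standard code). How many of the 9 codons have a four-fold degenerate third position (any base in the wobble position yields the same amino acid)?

Codon 1 GCU (Ala): third position 4-fold.
Codon 2 GAC (Asp): third position 2-fold.
Codon 3 AGC (Ser): third position 2-fold.
Codon 4 CAU (His): third position 2-fold.
Codon 5 CAA (Gln): third position 2-fold.
Codon 6 CUA (Leu): third position 4-fold.
Codon 7 GCA (Ala): third position 4-fold.
Codon 8 CAA (Gln): third position 2-fold.
Codon 9 CGC (Arg): third position 4-fold.
Four-fold degenerate third positions: 4.

4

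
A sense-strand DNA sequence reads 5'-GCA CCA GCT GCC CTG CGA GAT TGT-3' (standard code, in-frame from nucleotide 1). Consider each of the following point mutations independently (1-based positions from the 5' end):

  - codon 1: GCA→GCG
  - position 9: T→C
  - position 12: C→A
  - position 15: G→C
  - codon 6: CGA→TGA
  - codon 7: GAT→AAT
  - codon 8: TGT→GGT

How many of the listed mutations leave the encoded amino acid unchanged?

4

Codon 1: GCA (Ala) → GCG (Ala) — synonymous.
Codon 3: GCT (Ala) → GCC (Ala) — synonymous.
Codon 4: GCC (Ala) → GCA (Ala) — synonymous.
Codon 5: CTG (Leu) → CTC (Leu) — synonymous.
Codon 6: CGA (Arg) → TGA (Stop) — nonsense.
Codon 7: GAT (Asp) → AAT (Asn) — missense.
Codon 8: TGT (Cys) → GGT (Gly) — missense.
Synonymous: 4 of 7.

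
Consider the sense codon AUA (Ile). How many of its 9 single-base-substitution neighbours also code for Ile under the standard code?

Position 1: none → 0 synonymous.
Position 2: none → 0 synonymous.
Position 3: AUU, AUC → 2 synonymous.
Total: 0 + 0 + 2 = 2.

2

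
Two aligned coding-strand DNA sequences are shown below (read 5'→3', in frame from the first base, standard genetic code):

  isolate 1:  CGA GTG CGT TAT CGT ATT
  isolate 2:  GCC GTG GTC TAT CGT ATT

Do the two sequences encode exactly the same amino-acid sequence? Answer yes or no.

no

Codon 1: CGA Arg / GCC Ala — nonsynonymous.
Codon 2: GTG Val / GTG Val — identical.
Codon 3: CGT Arg / GTC Val — nonsynonymous.
Codon 4: TAT Tyr / TAT Tyr — identical.
Codon 5: CGT Arg / CGT Arg — identical.
Codon 6: ATT Ile / ATT Ile — identical.
Nonsynonymous differences: 2 → different protein.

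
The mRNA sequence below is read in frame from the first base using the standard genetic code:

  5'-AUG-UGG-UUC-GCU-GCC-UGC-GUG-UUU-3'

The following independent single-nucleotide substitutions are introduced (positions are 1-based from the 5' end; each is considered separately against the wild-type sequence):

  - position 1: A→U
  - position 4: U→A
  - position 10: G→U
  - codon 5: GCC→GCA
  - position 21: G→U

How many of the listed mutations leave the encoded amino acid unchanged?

Codon 1: AUG (Met) → UUG (Leu) — missense.
Codon 2: UGG (Trp) → AGG (Arg) — missense.
Codon 4: GCU (Ala) → UCU (Ser) — missense.
Codon 5: GCC (Ala) → GCA (Ala) — synonymous.
Codon 7: GUG (Val) → GUU (Val) — synonymous.
Synonymous: 2 of 5.

2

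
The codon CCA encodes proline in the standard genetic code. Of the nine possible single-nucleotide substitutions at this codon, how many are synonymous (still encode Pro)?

3

Position 1: none → 0 synonymous.
Position 2: none → 0 synonymous.
Position 3: CCU, CCC, CCG → 3 synonymous.
Total: 0 + 0 + 3 = 3.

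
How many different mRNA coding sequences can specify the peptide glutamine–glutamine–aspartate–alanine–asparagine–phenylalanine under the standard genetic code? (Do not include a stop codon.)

128

Gln: 2 codons.
Gln: 2 codons.
Asp: 2 codons.
Ala: 4 codons.
Asn: 2 codons.
Phe: 2 codons.
2 × 2 × 2 × 4 × 2 × 2 = 128.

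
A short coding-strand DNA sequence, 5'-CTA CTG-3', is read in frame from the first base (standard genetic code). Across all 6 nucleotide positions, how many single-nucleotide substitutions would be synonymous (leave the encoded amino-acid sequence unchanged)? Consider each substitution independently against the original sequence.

8

Codon 1 (CTA, Leu): 4 synonymous substitutions.
Codon 2 (CTG, Leu): 4 synonymous substitutions.
Total: 4 + 4 = 8.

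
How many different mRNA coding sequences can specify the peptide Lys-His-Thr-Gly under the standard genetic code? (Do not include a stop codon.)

64

Lys: 2 codons.
His: 2 codons.
Thr: 4 codons.
Gly: 4 codons.
2 × 2 × 4 × 4 = 64.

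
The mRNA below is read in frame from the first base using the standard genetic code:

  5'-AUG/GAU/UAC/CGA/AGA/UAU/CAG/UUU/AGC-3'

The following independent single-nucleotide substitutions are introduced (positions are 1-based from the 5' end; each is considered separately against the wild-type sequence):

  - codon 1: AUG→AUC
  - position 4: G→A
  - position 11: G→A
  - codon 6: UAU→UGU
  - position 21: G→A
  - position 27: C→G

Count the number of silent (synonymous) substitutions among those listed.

Codon 1: AUG (Met) → AUC (Ile) — missense.
Codon 2: GAU (Asp) → AAU (Asn) — missense.
Codon 4: CGA (Arg) → CAA (Gln) — missense.
Codon 6: UAU (Tyr) → UGU (Cys) — missense.
Codon 7: CAG (Gln) → CAA (Gln) — synonymous.
Codon 9: AGC (Ser) → AGG (Arg) — missense.
Synonymous: 1 of 6.

1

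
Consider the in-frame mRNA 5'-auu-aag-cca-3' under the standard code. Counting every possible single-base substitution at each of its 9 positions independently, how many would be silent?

6

Codon 1 (AUU, Ile): 2 synonymous substitutions.
Codon 2 (AAG, Lys): 1 synonymous substitution.
Codon 3 (CCA, Pro): 3 synonymous substitutions.
Total: 2 + 1 + 3 = 6.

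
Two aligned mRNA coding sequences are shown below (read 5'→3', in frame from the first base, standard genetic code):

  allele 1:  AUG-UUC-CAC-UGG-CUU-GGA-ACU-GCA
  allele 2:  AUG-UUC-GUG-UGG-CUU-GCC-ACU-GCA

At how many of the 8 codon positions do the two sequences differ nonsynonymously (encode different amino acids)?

Codon 1: AUG Met / AUG Met — identical.
Codon 2: UUC Phe / UUC Phe — identical.
Codon 3: CAC His / GUG Val — nonsynonymous.
Codon 4: UGG Trp / UGG Trp — identical.
Codon 5: CUU Leu / CUU Leu — identical.
Codon 6: GGA Gly / GCC Ala — nonsynonymous.
Codon 7: ACU Thr / ACU Thr — identical.
Codon 8: GCA Ala / GCA Ala — identical.
Nonsynonymous differences: 2.

2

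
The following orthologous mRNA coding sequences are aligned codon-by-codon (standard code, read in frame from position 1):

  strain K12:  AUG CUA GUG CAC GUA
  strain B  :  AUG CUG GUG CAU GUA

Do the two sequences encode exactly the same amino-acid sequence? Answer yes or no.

Codon 1: AUG Met / AUG Met — identical.
Codon 2: CUA Leu / CUG Leu — synonymous.
Codon 3: GUG Val / GUG Val — identical.
Codon 4: CAC His / CAU His — synonymous.
Codon 5: GUA Val / GUA Val — identical.
Nonsynonymous differences: 0 → same protein.

yes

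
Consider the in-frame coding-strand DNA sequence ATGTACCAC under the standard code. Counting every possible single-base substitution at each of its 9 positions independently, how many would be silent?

Codon 1 (ATG, Met): 0 synonymous substitutions.
Codon 2 (TAC, Tyr): 1 synonymous substitution.
Codon 3 (CAC, His): 1 synonymous substitution.
Total: 0 + 1 + 1 = 2.

2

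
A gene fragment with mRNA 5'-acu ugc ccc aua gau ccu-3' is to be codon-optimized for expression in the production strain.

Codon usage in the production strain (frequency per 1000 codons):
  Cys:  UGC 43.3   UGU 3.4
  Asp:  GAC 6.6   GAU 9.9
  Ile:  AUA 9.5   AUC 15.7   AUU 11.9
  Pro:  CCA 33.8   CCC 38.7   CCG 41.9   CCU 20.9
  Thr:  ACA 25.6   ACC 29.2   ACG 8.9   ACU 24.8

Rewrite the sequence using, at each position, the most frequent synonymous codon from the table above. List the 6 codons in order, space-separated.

ACC UGC CCG AUC GAU CCG

Codon 1 (Thr): best is ACC at 29.2.
Codon 2 (Cys): best is UGC at 43.3.
Codon 3 (Pro): best is CCG at 41.9.
Codon 4 (Ile): best is AUC at 15.7.
Codon 5 (Asp): best is GAU at 9.9.
Codon 6 (Pro): best is CCG at 41.9.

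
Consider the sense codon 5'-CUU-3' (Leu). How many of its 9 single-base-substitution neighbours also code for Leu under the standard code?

Position 1: none → 0 synonymous.
Position 2: none → 0 synonymous.
Position 3: CUC, CUA, CUG → 3 synonymous.
Total: 0 + 0 + 3 = 3.

3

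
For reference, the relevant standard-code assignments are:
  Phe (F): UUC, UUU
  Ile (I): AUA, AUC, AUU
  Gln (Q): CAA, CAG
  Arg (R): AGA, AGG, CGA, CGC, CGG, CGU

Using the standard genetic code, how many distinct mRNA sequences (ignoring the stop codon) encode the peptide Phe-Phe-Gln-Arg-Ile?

Phe: 2 codons.
Phe: 2 codons.
Gln: 2 codons.
Arg: 6 codons.
Ile: 3 codons.
2 × 2 × 2 × 6 × 3 = 144.

144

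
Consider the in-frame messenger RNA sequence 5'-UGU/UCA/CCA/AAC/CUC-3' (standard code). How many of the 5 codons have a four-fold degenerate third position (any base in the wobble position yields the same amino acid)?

Codon 1 UGU (Cys): third position 2-fold.
Codon 2 UCA (Ser): third position 4-fold.
Codon 3 CCA (Pro): third position 4-fold.
Codon 4 AAC (Asn): third position 2-fold.
Codon 5 CUC (Leu): third position 4-fold.
Four-fold degenerate third positions: 3.

3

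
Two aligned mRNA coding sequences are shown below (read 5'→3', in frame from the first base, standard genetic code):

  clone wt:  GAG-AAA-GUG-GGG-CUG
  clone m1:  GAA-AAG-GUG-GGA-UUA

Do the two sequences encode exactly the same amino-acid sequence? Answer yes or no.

Codon 1: GAG Glu / GAA Glu — synonymous.
Codon 2: AAA Lys / AAG Lys — synonymous.
Codon 3: GUG Val / GUG Val — identical.
Codon 4: GGG Gly / GGA Gly — synonymous.
Codon 5: CUG Leu / UUA Leu — synonymous.
Nonsynonymous differences: 0 → same protein.

yes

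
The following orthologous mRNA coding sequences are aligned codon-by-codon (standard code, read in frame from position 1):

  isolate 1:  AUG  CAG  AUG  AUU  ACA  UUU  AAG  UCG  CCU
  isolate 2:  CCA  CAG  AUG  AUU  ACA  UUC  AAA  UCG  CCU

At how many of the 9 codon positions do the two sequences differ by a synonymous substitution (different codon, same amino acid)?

2

Codon 1: AUG Met / CCA Pro — nonsynonymous.
Codon 2: CAG Gln / CAG Gln — identical.
Codon 3: AUG Met / AUG Met — identical.
Codon 4: AUU Ile / AUU Ile — identical.
Codon 5: ACA Thr / ACA Thr — identical.
Codon 6: UUU Phe / UUC Phe — synonymous.
Codon 7: AAG Lys / AAA Lys — synonymous.
Codon 8: UCG Ser / UCG Ser — identical.
Codon 9: CCU Pro / CCU Pro — identical.
Synonymous differences: 2.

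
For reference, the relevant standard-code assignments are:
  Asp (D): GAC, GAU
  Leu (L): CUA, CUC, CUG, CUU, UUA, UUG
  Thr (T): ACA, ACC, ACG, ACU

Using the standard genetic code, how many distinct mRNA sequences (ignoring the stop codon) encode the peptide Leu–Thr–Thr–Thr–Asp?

768

Leu: 6 codons.
Thr: 4 codons.
Thr: 4 codons.
Thr: 4 codons.
Asp: 2 codons.
6 × 4 × 4 × 4 × 2 = 768.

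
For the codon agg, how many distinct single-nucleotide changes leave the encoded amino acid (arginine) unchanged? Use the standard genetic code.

2

Position 1: CGG → 1 synonymous.
Position 2: none → 0 synonymous.
Position 3: AGA → 1 synonymous.
Total: 1 + 0 + 1 = 2.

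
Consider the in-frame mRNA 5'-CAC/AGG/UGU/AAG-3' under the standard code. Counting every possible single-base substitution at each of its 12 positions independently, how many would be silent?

Codon 1 (CAC, His): 1 synonymous substitution.
Codon 2 (AGG, Arg): 2 synonymous substitutions.
Codon 3 (UGU, Cys): 1 synonymous substitution.
Codon 4 (AAG, Lys): 1 synonymous substitution.
Total: 1 + 2 + 1 + 1 = 5.

5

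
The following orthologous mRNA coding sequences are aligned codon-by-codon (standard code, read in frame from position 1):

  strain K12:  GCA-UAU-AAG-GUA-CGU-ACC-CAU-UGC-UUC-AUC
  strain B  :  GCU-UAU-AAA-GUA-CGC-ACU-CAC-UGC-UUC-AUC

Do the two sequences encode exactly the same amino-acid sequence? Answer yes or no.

yes

Codon 1: GCA Ala / GCU Ala — synonymous.
Codon 2: UAU Tyr / UAU Tyr — identical.
Codon 3: AAG Lys / AAA Lys — synonymous.
Codon 4: GUA Val / GUA Val — identical.
Codon 5: CGU Arg / CGC Arg — synonymous.
Codon 6: ACC Thr / ACU Thr — synonymous.
Codon 7: CAU His / CAC His — synonymous.
Codon 8: UGC Cys / UGC Cys — identical.
Codon 9: UUC Phe / UUC Phe — identical.
Codon 10: AUC Ile / AUC Ile — identical.
Nonsynonymous differences: 0 → same protein.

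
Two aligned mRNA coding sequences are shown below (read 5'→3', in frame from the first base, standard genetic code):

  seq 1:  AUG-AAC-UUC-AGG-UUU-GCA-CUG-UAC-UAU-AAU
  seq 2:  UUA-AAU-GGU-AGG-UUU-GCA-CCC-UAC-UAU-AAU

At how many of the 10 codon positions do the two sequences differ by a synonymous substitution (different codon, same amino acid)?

Codon 1: AUG Met / UUA Leu — nonsynonymous.
Codon 2: AAC Asn / AAU Asn — synonymous.
Codon 3: UUC Phe / GGU Gly — nonsynonymous.
Codon 4: AGG Arg / AGG Arg — identical.
Codon 5: UUU Phe / UUU Phe — identical.
Codon 6: GCA Ala / GCA Ala — identical.
Codon 7: CUG Leu / CCC Pro — nonsynonymous.
Codon 8: UAC Tyr / UAC Tyr — identical.
Codon 9: UAU Tyr / UAU Tyr — identical.
Codon 10: AAU Asn / AAU Asn — identical.
Synonymous differences: 1.

1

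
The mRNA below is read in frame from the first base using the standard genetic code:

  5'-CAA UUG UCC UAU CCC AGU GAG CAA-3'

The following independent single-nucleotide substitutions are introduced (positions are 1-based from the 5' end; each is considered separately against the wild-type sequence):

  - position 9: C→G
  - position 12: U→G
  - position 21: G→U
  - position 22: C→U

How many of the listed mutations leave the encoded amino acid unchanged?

Codon 3: UCC (Ser) → UCG (Ser) — synonymous.
Codon 4: UAU (Tyr) → UAG (Stop) — nonsense.
Codon 7: GAG (Glu) → GAU (Asp) — missense.
Codon 8: CAA (Gln) → UAA (Stop) — nonsense.
Synonymous: 1 of 4.

1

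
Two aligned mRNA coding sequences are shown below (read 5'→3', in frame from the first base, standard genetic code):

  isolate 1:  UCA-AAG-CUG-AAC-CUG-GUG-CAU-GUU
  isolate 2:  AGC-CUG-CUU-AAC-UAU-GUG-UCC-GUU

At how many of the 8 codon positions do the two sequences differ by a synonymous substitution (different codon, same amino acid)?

Codon 1: UCA Ser / AGC Ser — synonymous.
Codon 2: AAG Lys / CUG Leu — nonsynonymous.
Codon 3: CUG Leu / CUU Leu — synonymous.
Codon 4: AAC Asn / AAC Asn — identical.
Codon 5: CUG Leu / UAU Tyr — nonsynonymous.
Codon 6: GUG Val / GUG Val — identical.
Codon 7: CAU His / UCC Ser — nonsynonymous.
Codon 8: GUU Val / GUU Val — identical.
Synonymous differences: 2.

2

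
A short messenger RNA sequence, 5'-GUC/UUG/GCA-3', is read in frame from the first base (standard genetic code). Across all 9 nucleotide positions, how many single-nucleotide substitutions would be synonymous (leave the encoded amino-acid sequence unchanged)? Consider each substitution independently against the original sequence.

8

Codon 1 (GUC, Val): 3 synonymous substitutions.
Codon 2 (UUG, Leu): 2 synonymous substitutions.
Codon 3 (GCA, Ala): 3 synonymous substitutions.
Total: 3 + 2 + 3 = 8.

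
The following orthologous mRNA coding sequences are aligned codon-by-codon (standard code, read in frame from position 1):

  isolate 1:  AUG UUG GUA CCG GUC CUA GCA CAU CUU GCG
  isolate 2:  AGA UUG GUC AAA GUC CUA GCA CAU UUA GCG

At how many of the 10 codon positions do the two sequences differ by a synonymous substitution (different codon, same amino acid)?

2

Codon 1: AUG Met / AGA Arg — nonsynonymous.
Codon 2: UUG Leu / UUG Leu — identical.
Codon 3: GUA Val / GUC Val — synonymous.
Codon 4: CCG Pro / AAA Lys — nonsynonymous.
Codon 5: GUC Val / GUC Val — identical.
Codon 6: CUA Leu / CUA Leu — identical.
Codon 7: GCA Ala / GCA Ala — identical.
Codon 8: CAU His / CAU His — identical.
Codon 9: CUU Leu / UUA Leu — synonymous.
Codon 10: GCG Ala / GCG Ala — identical.
Synonymous differences: 2.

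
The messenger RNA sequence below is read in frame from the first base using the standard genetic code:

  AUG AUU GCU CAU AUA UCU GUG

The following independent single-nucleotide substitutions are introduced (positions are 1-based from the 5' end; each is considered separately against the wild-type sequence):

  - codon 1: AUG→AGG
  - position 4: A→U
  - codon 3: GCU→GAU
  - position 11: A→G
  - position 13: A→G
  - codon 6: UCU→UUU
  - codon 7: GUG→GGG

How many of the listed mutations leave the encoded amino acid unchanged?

Codon 1: AUG (Met) → AGG (Arg) — missense.
Codon 2: AUU (Ile) → UUU (Phe) — missense.
Codon 3: GCU (Ala) → GAU (Asp) — missense.
Codon 4: CAU (His) → CGU (Arg) — missense.
Codon 5: AUA (Ile) → GUA (Val) — missense.
Codon 6: UCU (Ser) → UUU (Phe) — missense.
Codon 7: GUG (Val) → GGG (Gly) — missense.
Synonymous: 0 of 7.

0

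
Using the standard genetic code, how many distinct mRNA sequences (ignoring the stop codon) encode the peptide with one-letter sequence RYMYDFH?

192

Arg: 6 codons.
Tyr: 2 codons.
Met: 1 codon.
Tyr: 2 codons.
Asp: 2 codons.
Phe: 2 codons.
His: 2 codons.
6 × 2 × 1 × 2 × 2 × 2 × 2 = 192.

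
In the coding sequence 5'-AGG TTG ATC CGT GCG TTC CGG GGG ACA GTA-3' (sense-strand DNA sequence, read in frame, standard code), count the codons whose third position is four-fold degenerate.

Codon 1 AGG (Arg): third position 2-fold.
Codon 2 TTG (Leu): third position 2-fold.
Codon 3 ATC (Ile): third position 3-fold.
Codon 4 CGT (Arg): third position 4-fold.
Codon 5 GCG (Ala): third position 4-fold.
Codon 6 TTC (Phe): third position 2-fold.
Codon 7 CGG (Arg): third position 4-fold.
Codon 8 GGG (Gly): third position 4-fold.
Codon 9 ACA (Thr): third position 4-fold.
Codon 10 GTA (Val): third position 4-fold.
Four-fold degenerate third positions: 6.

6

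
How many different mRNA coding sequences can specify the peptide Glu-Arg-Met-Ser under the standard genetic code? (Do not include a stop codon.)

Glu: 2 codons.
Arg: 6 codons.
Met: 1 codon.
Ser: 6 codons.
2 × 6 × 1 × 6 = 72.

72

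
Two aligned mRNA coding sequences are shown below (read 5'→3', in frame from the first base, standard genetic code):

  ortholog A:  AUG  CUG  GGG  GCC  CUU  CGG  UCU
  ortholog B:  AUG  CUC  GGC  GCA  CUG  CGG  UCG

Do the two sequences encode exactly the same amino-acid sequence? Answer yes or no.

Codon 1: AUG Met / AUG Met — identical.
Codon 2: CUG Leu / CUC Leu — synonymous.
Codon 3: GGG Gly / GGC Gly — synonymous.
Codon 4: GCC Ala / GCA Ala — synonymous.
Codon 5: CUU Leu / CUG Leu — synonymous.
Codon 6: CGG Arg / CGG Arg — identical.
Codon 7: UCU Ser / UCG Ser — synonymous.
Nonsynonymous differences: 0 → same protein.

yes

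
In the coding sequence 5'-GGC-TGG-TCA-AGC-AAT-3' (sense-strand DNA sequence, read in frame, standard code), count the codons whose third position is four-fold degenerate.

2

Codon 1 GGC (Gly): third position 4-fold.
Codon 2 TGG (Trp): third position 1-fold.
Codon 3 TCA (Ser): third position 4-fold.
Codon 4 AGC (Ser): third position 2-fold.
Codon 5 AAT (Asn): third position 2-fold.
Four-fold degenerate third positions: 2.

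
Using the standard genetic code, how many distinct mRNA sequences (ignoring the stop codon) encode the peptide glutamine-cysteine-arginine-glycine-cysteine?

192

Gln: 2 codons.
Cys: 2 codons.
Arg: 6 codons.
Gly: 4 codons.
Cys: 2 codons.
2 × 2 × 6 × 4 × 2 = 192.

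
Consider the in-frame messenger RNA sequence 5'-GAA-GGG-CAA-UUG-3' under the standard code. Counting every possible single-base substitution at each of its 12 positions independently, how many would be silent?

7

Codon 1 (GAA, Glu): 1 synonymous substitution.
Codon 2 (GGG, Gly): 3 synonymous substitutions.
Codon 3 (CAA, Gln): 1 synonymous substitution.
Codon 4 (UUG, Leu): 2 synonymous substitutions.
Total: 1 + 3 + 1 + 2 = 7.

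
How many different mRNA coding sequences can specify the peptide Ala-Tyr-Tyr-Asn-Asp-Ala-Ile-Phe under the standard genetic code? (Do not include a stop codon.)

Ala: 4 codons.
Tyr: 2 codons.
Tyr: 2 codons.
Asn: 2 codons.
Asp: 2 codons.
Ala: 4 codons.
Ile: 3 codons.
Phe: 2 codons.
4 × 2 × 2 × 2 × 2 × 4 × 3 × 2 = 1536.

1536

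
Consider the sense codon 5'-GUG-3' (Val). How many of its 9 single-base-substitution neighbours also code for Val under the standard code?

3

Position 1: none → 0 synonymous.
Position 2: none → 0 synonymous.
Position 3: GUU, GUC, GUA → 3 synonymous.
Total: 0 + 0 + 3 = 3.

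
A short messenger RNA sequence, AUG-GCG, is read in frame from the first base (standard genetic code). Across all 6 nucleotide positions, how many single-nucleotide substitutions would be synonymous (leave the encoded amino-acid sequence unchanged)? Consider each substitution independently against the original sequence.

Codon 1 (AUG, Met): 0 synonymous substitutions.
Codon 2 (GCG, Ala): 3 synonymous substitutions.
Total: 0 + 3 = 3.

3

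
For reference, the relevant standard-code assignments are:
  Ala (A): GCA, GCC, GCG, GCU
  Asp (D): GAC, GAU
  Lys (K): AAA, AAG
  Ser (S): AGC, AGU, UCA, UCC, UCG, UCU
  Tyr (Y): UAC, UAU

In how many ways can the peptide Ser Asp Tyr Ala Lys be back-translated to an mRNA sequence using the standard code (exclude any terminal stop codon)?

192

Ser: 6 codons.
Asp: 2 codons.
Tyr: 2 codons.
Ala: 4 codons.
Lys: 2 codons.
6 × 2 × 2 × 4 × 2 = 192.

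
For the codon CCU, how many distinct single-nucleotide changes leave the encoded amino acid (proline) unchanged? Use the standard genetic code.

Position 1: none → 0 synonymous.
Position 2: none → 0 synonymous.
Position 3: CCC, CCA, CCG → 3 synonymous.
Total: 0 + 0 + 3 = 3.

3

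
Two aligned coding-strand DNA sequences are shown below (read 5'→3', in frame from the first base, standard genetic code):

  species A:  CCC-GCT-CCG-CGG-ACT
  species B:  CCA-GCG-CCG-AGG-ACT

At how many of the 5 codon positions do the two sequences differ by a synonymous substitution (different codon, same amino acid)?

3

Codon 1: CCC Pro / CCA Pro — synonymous.
Codon 2: GCT Ala / GCG Ala — synonymous.
Codon 3: CCG Pro / CCG Pro — identical.
Codon 4: CGG Arg / AGG Arg — synonymous.
Codon 5: ACT Thr / ACT Thr — identical.
Synonymous differences: 3.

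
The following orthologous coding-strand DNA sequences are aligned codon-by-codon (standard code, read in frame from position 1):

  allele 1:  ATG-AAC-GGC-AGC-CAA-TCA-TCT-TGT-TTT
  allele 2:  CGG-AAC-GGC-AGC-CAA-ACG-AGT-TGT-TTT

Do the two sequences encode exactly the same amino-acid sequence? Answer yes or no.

no

Codon 1: ATG Met / CGG Arg — nonsynonymous.
Codon 2: AAC Asn / AAC Asn — identical.
Codon 3: GGC Gly / GGC Gly — identical.
Codon 4: AGC Ser / AGC Ser — identical.
Codon 5: CAA Gln / CAA Gln — identical.
Codon 6: TCA Ser / ACG Thr — nonsynonymous.
Codon 7: TCT Ser / AGT Ser — synonymous.
Codon 8: TGT Cys / TGT Cys — identical.
Codon 9: TTT Phe / TTT Phe — identical.
Nonsynonymous differences: 2 → different protein.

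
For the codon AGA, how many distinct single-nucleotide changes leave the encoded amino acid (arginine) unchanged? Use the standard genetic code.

2

Position 1: CGA → 1 synonymous.
Position 2: none → 0 synonymous.
Position 3: AGG → 1 synonymous.
Total: 1 + 0 + 1 = 2.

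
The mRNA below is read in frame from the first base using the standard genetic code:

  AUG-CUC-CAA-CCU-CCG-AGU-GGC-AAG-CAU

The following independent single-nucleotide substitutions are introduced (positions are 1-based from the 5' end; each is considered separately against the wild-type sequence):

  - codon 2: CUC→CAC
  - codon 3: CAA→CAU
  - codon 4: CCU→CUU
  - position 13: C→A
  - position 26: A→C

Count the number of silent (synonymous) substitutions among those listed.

0

Codon 2: CUC (Leu) → CAC (His) — missense.
Codon 3: CAA (Gln) → CAU (His) — missense.
Codon 4: CCU (Pro) → CUU (Leu) — missense.
Codon 5: CCG (Pro) → ACG (Thr) — missense.
Codon 9: CAU (His) → CCU (Pro) — missense.
Synonymous: 0 of 5.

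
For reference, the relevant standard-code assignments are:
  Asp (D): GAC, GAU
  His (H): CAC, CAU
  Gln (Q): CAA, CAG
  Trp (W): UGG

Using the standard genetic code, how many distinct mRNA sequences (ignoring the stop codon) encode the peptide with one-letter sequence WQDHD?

16

Trp: 1 codon.
Gln: 2 codons.
Asp: 2 codons.
His: 2 codons.
Asp: 2 codons.
1 × 2 × 2 × 2 × 2 = 16.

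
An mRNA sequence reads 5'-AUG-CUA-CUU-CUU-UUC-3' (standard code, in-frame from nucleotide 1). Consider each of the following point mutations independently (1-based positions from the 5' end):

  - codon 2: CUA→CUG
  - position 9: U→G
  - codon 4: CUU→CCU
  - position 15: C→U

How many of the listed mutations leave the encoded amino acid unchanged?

Codon 2: CUA (Leu) → CUG (Leu) — synonymous.
Codon 3: CUU (Leu) → CUG (Leu) — synonymous.
Codon 4: CUU (Leu) → CCU (Pro) — missense.
Codon 5: UUC (Phe) → UUU (Phe) — synonymous.
Synonymous: 3 of 4.

3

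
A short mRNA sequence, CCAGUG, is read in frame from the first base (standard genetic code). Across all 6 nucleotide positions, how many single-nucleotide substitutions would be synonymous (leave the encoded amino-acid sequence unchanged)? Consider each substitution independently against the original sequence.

6

Codon 1 (CCA, Pro): 3 synonymous substitutions.
Codon 2 (GUG, Val): 3 synonymous substitutions.
Total: 3 + 3 = 6.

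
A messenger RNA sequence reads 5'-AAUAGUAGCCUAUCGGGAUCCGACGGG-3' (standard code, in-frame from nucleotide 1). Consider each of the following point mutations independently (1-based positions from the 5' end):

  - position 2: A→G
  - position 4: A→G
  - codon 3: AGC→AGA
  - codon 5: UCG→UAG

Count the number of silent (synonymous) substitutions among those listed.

0

Codon 1: AAU (Asn) → AGU (Ser) — missense.
Codon 2: AGU (Ser) → GGU (Gly) — missense.
Codon 3: AGC (Ser) → AGA (Arg) — missense.
Codon 5: UCG (Ser) → UAG (Stop) — nonsense.
Synonymous: 0 of 4.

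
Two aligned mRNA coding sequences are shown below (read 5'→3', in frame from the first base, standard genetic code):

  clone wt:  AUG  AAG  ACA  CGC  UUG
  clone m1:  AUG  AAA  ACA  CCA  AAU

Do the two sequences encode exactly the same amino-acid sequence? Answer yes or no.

no

Codon 1: AUG Met / AUG Met — identical.
Codon 2: AAG Lys / AAA Lys — synonymous.
Codon 3: ACA Thr / ACA Thr — identical.
Codon 4: CGC Arg / CCA Pro — nonsynonymous.
Codon 5: UUG Leu / AAU Asn — nonsynonymous.
Nonsynonymous differences: 2 → different protein.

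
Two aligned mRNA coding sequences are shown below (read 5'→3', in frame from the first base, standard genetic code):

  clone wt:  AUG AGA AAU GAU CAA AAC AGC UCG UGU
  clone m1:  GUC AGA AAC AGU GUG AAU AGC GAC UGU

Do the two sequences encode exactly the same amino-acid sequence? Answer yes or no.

Codon 1: AUG Met / GUC Val — nonsynonymous.
Codon 2: AGA Arg / AGA Arg — identical.
Codon 3: AAU Asn / AAC Asn — synonymous.
Codon 4: GAU Asp / AGU Ser — nonsynonymous.
Codon 5: CAA Gln / GUG Val — nonsynonymous.
Codon 6: AAC Asn / AAU Asn — synonymous.
Codon 7: AGC Ser / AGC Ser — identical.
Codon 8: UCG Ser / GAC Asp — nonsynonymous.
Codon 9: UGU Cys / UGU Cys — identical.
Nonsynonymous differences: 4 → different protein.

no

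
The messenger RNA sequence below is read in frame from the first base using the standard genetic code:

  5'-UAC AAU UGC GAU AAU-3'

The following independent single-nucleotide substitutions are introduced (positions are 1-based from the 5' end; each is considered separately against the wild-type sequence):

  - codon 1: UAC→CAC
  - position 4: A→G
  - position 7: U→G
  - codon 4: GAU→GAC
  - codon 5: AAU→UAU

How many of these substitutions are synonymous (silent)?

1

Codon 1: UAC (Tyr) → CAC (His) — missense.
Codon 2: AAU (Asn) → GAU (Asp) — missense.
Codon 3: UGC (Cys) → GGC (Gly) — missense.
Codon 4: GAU (Asp) → GAC (Asp) — synonymous.
Codon 5: AAU (Asn) → UAU (Tyr) — missense.
Synonymous: 1 of 5.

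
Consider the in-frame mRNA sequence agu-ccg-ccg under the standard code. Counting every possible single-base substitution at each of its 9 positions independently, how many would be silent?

7

Codon 1 (AGU, Ser): 1 synonymous substitution.
Codon 2 (CCG, Pro): 3 synonymous substitutions.
Codon 3 (CCG, Pro): 3 synonymous substitutions.
Total: 1 + 3 + 3 = 7.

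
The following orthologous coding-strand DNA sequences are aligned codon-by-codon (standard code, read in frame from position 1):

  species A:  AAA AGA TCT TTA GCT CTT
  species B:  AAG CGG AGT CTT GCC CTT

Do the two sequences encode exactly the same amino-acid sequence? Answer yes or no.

Codon 1: AAA Lys / AAG Lys — synonymous.
Codon 2: AGA Arg / CGG Arg — synonymous.
Codon 3: TCT Ser / AGT Ser — synonymous.
Codon 4: TTA Leu / CTT Leu — synonymous.
Codon 5: GCT Ala / GCC Ala — synonymous.
Codon 6: CTT Leu / CTT Leu — identical.
Nonsynonymous differences: 0 → same protein.

yes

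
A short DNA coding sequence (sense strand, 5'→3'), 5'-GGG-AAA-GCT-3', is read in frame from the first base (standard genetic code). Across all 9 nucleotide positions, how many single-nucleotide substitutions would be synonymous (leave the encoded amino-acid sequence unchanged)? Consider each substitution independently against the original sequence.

Codon 1 (GGG, Gly): 3 synonymous substitutions.
Codon 2 (AAA, Lys): 1 synonymous substitution.
Codon 3 (GCT, Ala): 3 synonymous substitutions.
Total: 3 + 1 + 3 = 7.

7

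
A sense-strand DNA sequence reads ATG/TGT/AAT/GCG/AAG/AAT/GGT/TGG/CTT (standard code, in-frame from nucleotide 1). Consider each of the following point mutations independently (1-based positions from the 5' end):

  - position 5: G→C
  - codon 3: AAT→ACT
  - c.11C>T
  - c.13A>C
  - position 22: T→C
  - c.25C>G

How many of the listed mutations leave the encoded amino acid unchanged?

Codon 2: TGT (Cys) → TCT (Ser) — missense.
Codon 3: AAT (Asn) → ACT (Thr) — missense.
Codon 4: GCG (Ala) → GTG (Val) — missense.
Codon 5: AAG (Lys) → CAG (Gln) — missense.
Codon 8: TGG (Trp) → CGG (Arg) — missense.
Codon 9: CTT (Leu) → GTT (Val) — missense.
Synonymous: 0 of 6.

0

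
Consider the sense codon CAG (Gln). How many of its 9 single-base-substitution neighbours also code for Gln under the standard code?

1

Position 1: none → 0 synonymous.
Position 2: none → 0 synonymous.
Position 3: CAA → 1 synonymous.
Total: 0 + 0 + 1 = 1.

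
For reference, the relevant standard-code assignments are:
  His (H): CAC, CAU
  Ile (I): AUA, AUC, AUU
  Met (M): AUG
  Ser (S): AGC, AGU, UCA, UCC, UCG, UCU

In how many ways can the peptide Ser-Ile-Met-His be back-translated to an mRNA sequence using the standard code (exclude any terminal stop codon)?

36

Ser: 6 codons.
Ile: 3 codons.
Met: 1 codon.
His: 2 codons.
6 × 3 × 1 × 2 = 36.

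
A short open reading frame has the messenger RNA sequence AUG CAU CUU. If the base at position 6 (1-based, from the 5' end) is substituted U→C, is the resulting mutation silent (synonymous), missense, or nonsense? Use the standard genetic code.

Position 6 falls in codon 2: CAU → His.
After the substitution the codon is CAC → His.
Both encode His, so the change is synonymous.

silent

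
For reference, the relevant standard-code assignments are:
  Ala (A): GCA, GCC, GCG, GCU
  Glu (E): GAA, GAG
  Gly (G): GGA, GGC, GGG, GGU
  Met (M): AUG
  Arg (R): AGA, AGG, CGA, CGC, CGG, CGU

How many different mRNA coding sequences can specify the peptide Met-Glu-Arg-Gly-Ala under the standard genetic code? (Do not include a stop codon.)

192

Met: 1 codon.
Glu: 2 codons.
Arg: 6 codons.
Gly: 4 codons.
Ala: 4 codons.
1 × 2 × 6 × 4 × 4 = 192.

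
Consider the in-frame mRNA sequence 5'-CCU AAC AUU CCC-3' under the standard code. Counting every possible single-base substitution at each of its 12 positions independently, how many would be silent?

9

Codon 1 (CCU, Pro): 3 synonymous substitutions.
Codon 2 (AAC, Asn): 1 synonymous substitution.
Codon 3 (AUU, Ile): 2 synonymous substitutions.
Codon 4 (CCC, Pro): 3 synonymous substitutions.
Total: 3 + 1 + 2 + 3 = 9.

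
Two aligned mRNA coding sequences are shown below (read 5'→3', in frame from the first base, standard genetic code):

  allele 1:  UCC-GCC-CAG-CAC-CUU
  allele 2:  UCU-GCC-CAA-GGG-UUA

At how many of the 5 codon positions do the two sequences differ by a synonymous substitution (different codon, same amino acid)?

3

Codon 1: UCC Ser / UCU Ser — synonymous.
Codon 2: GCC Ala / GCC Ala — identical.
Codon 3: CAG Gln / CAA Gln — synonymous.
Codon 4: CAC His / GGG Gly — nonsynonymous.
Codon 5: CUU Leu / UUA Leu — synonymous.
Synonymous differences: 3.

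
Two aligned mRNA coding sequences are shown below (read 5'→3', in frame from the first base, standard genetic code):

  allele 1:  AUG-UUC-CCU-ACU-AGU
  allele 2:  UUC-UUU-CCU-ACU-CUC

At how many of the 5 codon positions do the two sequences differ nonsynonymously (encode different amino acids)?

2

Codon 1: AUG Met / UUC Phe — nonsynonymous.
Codon 2: UUC Phe / UUU Phe — synonymous.
Codon 3: CCU Pro / CCU Pro — identical.
Codon 4: ACU Thr / ACU Thr — identical.
Codon 5: AGU Ser / CUC Leu — nonsynonymous.
Nonsynonymous differences: 2.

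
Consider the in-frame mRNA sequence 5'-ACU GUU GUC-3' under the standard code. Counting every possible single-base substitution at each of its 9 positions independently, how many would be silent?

Codon 1 (ACU, Thr): 3 synonymous substitutions.
Codon 2 (GUU, Val): 3 synonymous substitutions.
Codon 3 (GUC, Val): 3 synonymous substitutions.
Total: 3 + 3 + 3 = 9.

9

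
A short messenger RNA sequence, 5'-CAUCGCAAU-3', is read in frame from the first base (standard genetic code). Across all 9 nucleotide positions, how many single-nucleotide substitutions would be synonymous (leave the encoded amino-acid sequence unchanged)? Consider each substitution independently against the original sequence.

Codon 1 (CAU, His): 1 synonymous substitution.
Codon 2 (CGC, Arg): 3 synonymous substitutions.
Codon 3 (AAU, Asn): 1 synonymous substitution.
Total: 1 + 3 + 1 = 5.

5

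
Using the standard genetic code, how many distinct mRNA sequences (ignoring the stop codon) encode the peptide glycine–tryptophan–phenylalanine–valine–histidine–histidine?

Gly: 4 codons.
Trp: 1 codon.
Phe: 2 codons.
Val: 4 codons.
His: 2 codons.
His: 2 codons.
4 × 1 × 2 × 4 × 2 × 2 = 128.

128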